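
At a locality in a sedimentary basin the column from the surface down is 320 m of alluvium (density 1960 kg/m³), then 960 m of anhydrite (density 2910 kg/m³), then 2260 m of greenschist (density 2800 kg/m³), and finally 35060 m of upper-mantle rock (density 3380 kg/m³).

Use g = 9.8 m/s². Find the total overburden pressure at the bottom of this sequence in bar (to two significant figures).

alluvium: 1960 kg/m³ × 9.8 m/s² × 320 m = 6.147×10^6 Pa = 61.47 bar
anhydrite: 2910 kg/m³ × 9.8 m/s² × 960 m = 2.738×10^7 Pa = 273.8 bar
greenschist: 2800 kg/m³ × 9.8 m/s² × 2260 m = 6.201×10^7 Pa = 620.1 bar
upper-mantle rock: 3380 kg/m³ × 9.8 m/s² × 35060 m = 1.161×10^9 Pa = 11613 bar
Total = 61.47 + 273.8 + 620.1 + 11613 = 12569 bar

13000 bar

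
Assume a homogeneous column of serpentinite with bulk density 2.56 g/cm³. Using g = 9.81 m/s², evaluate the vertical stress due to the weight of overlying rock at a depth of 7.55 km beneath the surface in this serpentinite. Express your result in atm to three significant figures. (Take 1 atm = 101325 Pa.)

serpentinite: 2560 kg/m³ × 9.81 m/s² × 7550 m = 1.896×10^8 Pa = 1871 atm

1870 atm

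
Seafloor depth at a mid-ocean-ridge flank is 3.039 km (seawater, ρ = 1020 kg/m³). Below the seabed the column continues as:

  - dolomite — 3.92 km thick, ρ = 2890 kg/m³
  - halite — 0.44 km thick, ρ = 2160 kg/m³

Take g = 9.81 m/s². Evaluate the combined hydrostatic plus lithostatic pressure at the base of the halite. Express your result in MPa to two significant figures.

150 MPa

seawater: 1020 kg/m³ × 9.81 m/s² × 3039 m = 3.041×10^7 Pa = 30.41 MPa
dolomite: 2890 kg/m³ × 9.81 m/s² × 3920 m = 1.111×10^8 Pa = 111.1 MPa
halite: 2160 kg/m³ × 9.81 m/s² × 440 m = 9.323×10^6 Pa = 9.323 MPa
Total = 30.41 + 111.1 + 9.323 = 150.87 MPa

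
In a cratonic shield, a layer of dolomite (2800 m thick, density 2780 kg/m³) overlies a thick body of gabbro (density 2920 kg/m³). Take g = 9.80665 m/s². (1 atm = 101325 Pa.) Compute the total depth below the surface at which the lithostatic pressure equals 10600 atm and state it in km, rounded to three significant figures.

37.6 km

Pressure at base of upper layers: 2780×9.80665×2800 = 7.633×10^7 Pa = 753.4 atm
Remaining pressure to be supplied by gabbro: 1.074×10^9 − 7.633×10^7 = 9.977×10^8 Pa
Additional depth in gabbro = 9.977×10^8 Pa / (2920 kg/m³ × 9.80665 m/s²) = 34842 m
Total depth = 2800 m + 34842 m = 37642 m
= 37.642 km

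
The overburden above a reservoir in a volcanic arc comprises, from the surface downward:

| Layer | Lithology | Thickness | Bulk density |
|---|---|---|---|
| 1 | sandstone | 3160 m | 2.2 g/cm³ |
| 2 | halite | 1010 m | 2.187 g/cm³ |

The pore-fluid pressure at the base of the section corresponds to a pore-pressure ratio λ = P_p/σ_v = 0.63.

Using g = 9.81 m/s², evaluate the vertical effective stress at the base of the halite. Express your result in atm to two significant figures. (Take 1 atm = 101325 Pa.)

Overburden (lithostatic) stress σ_v:
sandstone: 2200 kg/m³ × 9.81 m/s² × 3160 m = 6.820×10^7 Pa = 68.20 MPa
halite: 2187 kg/m³ × 9.81 m/s² × 1010 m = 2.167×10^7 Pa = 21.67 MPa
Total = 68.20 + 21.67 = 89.868 MPa
Pore pressure P_p = λ·σ_v = 0.63 × 89.87 MPa = 56.62 MPa
Effective stress σ' = σ_v − P_p = 89.87 − 56.62 = 33.251 MPa = 328.16 atm

330 atm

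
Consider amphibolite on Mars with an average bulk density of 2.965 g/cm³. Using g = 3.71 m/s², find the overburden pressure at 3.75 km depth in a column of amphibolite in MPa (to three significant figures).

41.3 MPa

amphibolite: 2965 kg/m³ × 3.71 m/s² × 3750 m = 4.125×10^7 Pa = 41.25 MPa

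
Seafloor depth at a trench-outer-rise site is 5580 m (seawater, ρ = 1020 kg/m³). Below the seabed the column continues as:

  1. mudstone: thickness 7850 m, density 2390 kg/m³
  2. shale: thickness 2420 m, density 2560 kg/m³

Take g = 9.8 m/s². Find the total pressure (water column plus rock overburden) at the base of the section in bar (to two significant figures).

seawater: 1020 kg/m³ × 9.8 m/s² × 5580 m = 5.578×10^7 Pa = 557.8 bar
mudstone: 2390 kg/m³ × 9.8 m/s² × 7850 m = 1.839×10^8 Pa = 1839 bar
shale: 2560 kg/m³ × 9.8 m/s² × 2420 m = 6.071×10^7 Pa = 607.1 bar
Total = 557.8 + 1839 + 607.1 = 3003.5 bar

3000 bar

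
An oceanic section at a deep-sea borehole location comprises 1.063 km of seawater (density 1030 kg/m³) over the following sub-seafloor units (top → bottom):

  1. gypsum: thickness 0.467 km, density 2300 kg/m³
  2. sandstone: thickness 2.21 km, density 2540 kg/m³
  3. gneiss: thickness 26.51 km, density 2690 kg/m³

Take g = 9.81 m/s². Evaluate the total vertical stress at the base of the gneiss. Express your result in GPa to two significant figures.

seawater: 1030 kg/m³ × 9.81 m/s² × 1063 m = 1.074×10^7 Pa = 0.01074 GPa
gypsum: 2300 kg/m³ × 9.81 m/s² × 467 m = 1.054×10^7 Pa = 0.01054 GPa
sandstone: 2540 kg/m³ × 9.81 m/s² × 2210 m = 5.507×10^7 Pa = 0.05507 GPa
gneiss: 2690 kg/m³ × 9.81 m/s² × 26510 m = 6.996×10^8 Pa = 0.6996 GPa
Total = 0.01074 + 0.01054 + 0.05507 + 0.6996 = 0.77591 GPa

0.78 GPa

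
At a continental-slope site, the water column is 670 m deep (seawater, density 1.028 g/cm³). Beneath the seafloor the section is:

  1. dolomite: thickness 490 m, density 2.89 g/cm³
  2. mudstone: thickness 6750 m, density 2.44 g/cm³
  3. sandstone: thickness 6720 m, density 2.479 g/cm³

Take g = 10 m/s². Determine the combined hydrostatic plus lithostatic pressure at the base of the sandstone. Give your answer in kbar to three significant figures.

3.52 kbar

seawater: 1028 kg/m³ × 10 m/s² × 670 m = 6.888×10^6 Pa = 0.06888 kbar
dolomite: 2890 kg/m³ × 10 m/s² × 490 m = 1.416×10^7 Pa = 0.1416 kbar
mudstone: 2440 kg/m³ × 10 m/s² × 6750 m = 1.647×10^8 Pa = 1.647 kbar
sandstone: 2479 kg/m³ × 10 m/s² × 6720 m = 1.666×10^8 Pa = 1.666 kbar
Total = 0.06888 + 0.1416 + 1.647 + 1.666 = 3.5234 kbar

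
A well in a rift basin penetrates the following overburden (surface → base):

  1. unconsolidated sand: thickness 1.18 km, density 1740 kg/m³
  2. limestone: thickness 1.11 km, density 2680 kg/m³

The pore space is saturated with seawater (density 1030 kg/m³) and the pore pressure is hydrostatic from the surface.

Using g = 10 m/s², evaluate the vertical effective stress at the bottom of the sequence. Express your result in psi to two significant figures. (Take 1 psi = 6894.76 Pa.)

3900 psi

Overburden (lithostatic) stress σ_v:
unconsolidated sand: 1740 kg/m³ × 10 m/s² × 1180 m = 2.053×10^7 Pa = 20.53 MPa
limestone: 2680 kg/m³ × 10 m/s² × 1110 m = 2.975×10^7 Pa = 29.75 MPa
Total = 20.53 + 29.75 = 50.280 MPa
Pore pressure P_p = 1030 kg/m³ × 10 m/s² × 2290 m = 2.359×10^7 Pa = 23.59 MPa
Effective stress σ' = σ_v − P_p = 50.28 − 23.59 = 26.693 MPa = 3871.5 psi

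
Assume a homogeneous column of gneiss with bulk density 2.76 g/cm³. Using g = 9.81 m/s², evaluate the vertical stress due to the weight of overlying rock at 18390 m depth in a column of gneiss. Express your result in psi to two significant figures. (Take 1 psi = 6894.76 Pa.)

72000 psi

gneiss: 2760 kg/m³ × 9.81 m/s² × 18390 m = 4.979×10^8 Pa = 72217 psi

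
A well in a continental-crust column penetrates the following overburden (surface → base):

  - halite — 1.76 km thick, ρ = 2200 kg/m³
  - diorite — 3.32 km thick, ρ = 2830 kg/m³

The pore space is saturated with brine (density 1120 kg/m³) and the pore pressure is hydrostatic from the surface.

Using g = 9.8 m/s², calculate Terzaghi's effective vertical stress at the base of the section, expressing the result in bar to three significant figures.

Overburden (lithostatic) stress σ_v:
halite: 2200 kg/m³ × 9.8 m/s² × 1760 m = 3.795×10^7 Pa = 37.95 MPa
diorite: 2830 kg/m³ × 9.8 m/s² × 3320 m = 9.208×10^7 Pa = 92.08 MPa
Total = 37.95 + 92.08 = 130.02 MPa
Pore pressure P_p = 1120 kg/m³ × 9.8 m/s² × 5080 m = 5.576×10^7 Pa = 55.76 MPa
Effective stress σ' = σ_v − P_p = 130.0 − 55.76 = 74.264 MPa = 742.64 bar

743 bar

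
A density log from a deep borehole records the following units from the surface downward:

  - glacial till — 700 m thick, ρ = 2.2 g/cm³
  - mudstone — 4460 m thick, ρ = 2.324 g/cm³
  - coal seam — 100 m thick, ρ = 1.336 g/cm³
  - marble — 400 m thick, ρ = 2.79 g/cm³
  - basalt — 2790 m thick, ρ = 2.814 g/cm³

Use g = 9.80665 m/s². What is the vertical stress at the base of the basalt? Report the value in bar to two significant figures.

glacial till: 2200 kg/m³ × 9.80665 m/s² × 700 m = 1.510×10^7 Pa = 151.0 bar
mudstone: 2324 kg/m³ × 9.80665 m/s² × 4460 m = 1.016×10^8 Pa = 1016 bar
coal seam: 1336 kg/m³ × 9.80665 m/s² × 100 m = 1.310×10^6 Pa = 13.10 bar
marble: 2790 kg/m³ × 9.80665 m/s² × 400 m = 1.094×10^7 Pa = 109.4 bar
basalt: 2814 kg/m³ × 9.80665 m/s² × 2790 m = 7.699×10^7 Pa = 769.9 bar
Total = 151.0 + 1016 + 13.10 + 109.4 + 769.9 = 2060.0 bar

2100 bar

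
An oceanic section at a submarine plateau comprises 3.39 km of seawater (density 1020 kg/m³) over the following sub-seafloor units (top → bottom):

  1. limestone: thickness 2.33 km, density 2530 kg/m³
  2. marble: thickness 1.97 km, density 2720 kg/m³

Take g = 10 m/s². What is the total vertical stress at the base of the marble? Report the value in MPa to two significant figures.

150 MPa

seawater: 1020 kg/m³ × 10 m/s² × 3390 m = 3.458×10^7 Pa = 34.58 MPa
limestone: 2530 kg/m³ × 10 m/s² × 2330 m = 5.895×10^7 Pa = 58.95 MPa
marble: 2720 kg/m³ × 10 m/s² × 1970 m = 5.358×10^7 Pa = 53.58 MPa
Total = 34.58 + 58.95 + 53.58 = 147.11 MPa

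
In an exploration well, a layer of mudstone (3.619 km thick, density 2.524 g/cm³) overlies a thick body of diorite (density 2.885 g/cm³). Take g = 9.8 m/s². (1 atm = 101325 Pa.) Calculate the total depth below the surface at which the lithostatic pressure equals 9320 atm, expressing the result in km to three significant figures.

33.9 km

Pressure at base of upper layers: 2524×9.8×3619 = 8.952×10^7 Pa = 883.5 atm
Remaining pressure to be supplied by diorite: 9.443×10^8 − 8.952×10^7 = 8.548×10^8 Pa
Additional depth in diorite = 8.548×10^8 Pa / (2885 kg/m³ × 9.8 m/s²) = 30235 m
Total depth = 3619 m + 30235 m = 33854 m
= 33.854 km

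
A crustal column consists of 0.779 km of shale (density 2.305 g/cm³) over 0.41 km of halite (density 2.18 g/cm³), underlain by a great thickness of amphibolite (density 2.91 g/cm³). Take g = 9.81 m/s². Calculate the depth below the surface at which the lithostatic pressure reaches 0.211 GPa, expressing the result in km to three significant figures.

7.66 km

Pressure at base of upper layers: 2305×9.81×779 + 2180×9.81×410 = 2.638×10^7 Pa = 0.02638 GPa
Remaining pressure to be supplied by amphibolite: 2.110×10^8 − 2.638×10^7 = 1.846×10^8 Pa
Additional depth in amphibolite = 1.846×10^8 Pa / (2910 kg/m³ × 9.81 m/s²) = 6467.1 m
Total depth = 1189 m + 6467.1 m = 7656.1 m
= 7.6561 km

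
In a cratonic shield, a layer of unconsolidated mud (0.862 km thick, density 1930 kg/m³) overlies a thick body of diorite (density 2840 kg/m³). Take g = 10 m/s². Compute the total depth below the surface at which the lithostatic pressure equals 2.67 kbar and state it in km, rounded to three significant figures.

9.68 km

Pressure at base of upper layers: 1930×10×862 = 1.664×10^7 Pa = 0.1664 kbar
Remaining pressure to be supplied by diorite: 2.670×10^8 − 1.664×10^7 = 2.504×10^8 Pa
Additional depth in diorite = 2.504×10^8 Pa / (2840 kg/m³ × 10 m/s²) = 8815.6 m
Total depth = 862 m + 8815.6 m = 9677.6 m
= 9.6776 km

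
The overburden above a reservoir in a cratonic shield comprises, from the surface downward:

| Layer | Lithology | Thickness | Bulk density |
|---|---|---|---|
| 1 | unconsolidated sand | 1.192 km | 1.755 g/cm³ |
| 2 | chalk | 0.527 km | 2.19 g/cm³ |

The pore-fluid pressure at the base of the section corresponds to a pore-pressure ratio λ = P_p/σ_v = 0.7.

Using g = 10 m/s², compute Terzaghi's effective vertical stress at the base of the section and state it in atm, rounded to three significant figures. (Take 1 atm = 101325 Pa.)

Overburden (lithostatic) stress σ_v:
unconsolidated sand: 1755 kg/m³ × 10 m/s² × 1192 m = 2.092×10^7 Pa = 20.92 MPa
chalk: 2190 kg/m³ × 10 m/s² × 527 m = 1.154×10^7 Pa = 11.54 MPa
Total = 20.92 + 11.54 = 32.461 MPa
Pore pressure P_p = λ·σ_v = 0.7 × 32.46 MPa = 22.72 MPa
Effective stress σ' = σ_v − P_p = 32.46 − 22.72 = 9.7383 MPa = 96.109 atm

96.1 atm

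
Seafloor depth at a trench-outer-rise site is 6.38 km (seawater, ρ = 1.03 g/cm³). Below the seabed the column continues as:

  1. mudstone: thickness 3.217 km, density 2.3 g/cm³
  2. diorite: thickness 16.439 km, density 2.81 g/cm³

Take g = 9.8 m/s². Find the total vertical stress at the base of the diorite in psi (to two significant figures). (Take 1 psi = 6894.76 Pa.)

seawater: 1030 kg/m³ × 9.8 m/s² × 6380 m = 6.440×10^7 Pa = 9340 psi
mudstone: 2300 kg/m³ × 9.8 m/s² × 3217 m = 7.251×10^7 Pa = 10517 psi
diorite: 2810 kg/m³ × 9.8 m/s² × 16439 m = 4.527×10^8 Pa = 65658 psi
Total = 9340 + 10517 + 65658 = 85515 psi

86000 psi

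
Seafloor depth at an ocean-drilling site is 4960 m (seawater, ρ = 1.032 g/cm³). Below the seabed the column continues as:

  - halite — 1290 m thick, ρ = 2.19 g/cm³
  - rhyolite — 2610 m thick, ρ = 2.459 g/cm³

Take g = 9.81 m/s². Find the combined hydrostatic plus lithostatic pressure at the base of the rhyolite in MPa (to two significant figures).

140 MPa

seawater: 1032 kg/m³ × 9.81 m/s² × 4960 m = 5.021×10^7 Pa = 50.21 MPa
halite: 2190 kg/m³ × 9.81 m/s² × 1290 m = 2.771×10^7 Pa = 27.71 MPa
rhyolite: 2459 kg/m³ × 9.81 m/s² × 2610 m = 6.296×10^7 Pa = 62.96 MPa
Total = 50.21 + 27.71 + 62.96 = 140.89 MPa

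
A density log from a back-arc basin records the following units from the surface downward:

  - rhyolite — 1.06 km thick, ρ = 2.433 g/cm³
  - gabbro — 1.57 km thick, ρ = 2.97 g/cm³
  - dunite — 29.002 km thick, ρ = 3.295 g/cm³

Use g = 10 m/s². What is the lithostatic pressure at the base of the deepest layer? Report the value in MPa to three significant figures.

1030 MPa

rhyolite: 2433 kg/m³ × 10 m/s² × 1060 m = 2.579×10^7 Pa = 25.79 MPa
gabbro: 2970 kg/m³ × 10 m/s² × 1570 m = 4.663×10^7 Pa = 46.63 MPa
dunite: 3295 kg/m³ × 10 m/s² × 29002 m = 9.556×10^8 Pa = 955.6 MPa
Total = 25.79 + 46.63 + 955.6 = 1028.0 MPa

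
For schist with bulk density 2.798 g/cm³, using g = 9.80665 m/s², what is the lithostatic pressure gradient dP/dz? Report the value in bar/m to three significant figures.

0.274 bar/m

dP/dz = ρg = 2798 kg/m³ × 9.80665 m/s² = 27439 Pa/m
= 27439 Pa/m × (1 bar/m / 1.0000×10^5 Pa/m) = 0.27439 bar/m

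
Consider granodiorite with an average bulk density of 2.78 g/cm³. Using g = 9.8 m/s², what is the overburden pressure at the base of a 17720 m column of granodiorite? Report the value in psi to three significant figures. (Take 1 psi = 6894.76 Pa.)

70000 psi

granodiorite: 2780 kg/m³ × 9.8 m/s² × 17720 m = 4.828×10^8 Pa = 70019 psi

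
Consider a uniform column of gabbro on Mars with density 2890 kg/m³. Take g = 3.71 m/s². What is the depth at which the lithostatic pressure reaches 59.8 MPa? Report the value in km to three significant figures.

5.58 km

h = P/(ρg) = 59.8 MPa / (2890 kg/m³ × 3.71 m/s²) = 5.980×10^7 Pa / 10722 Pa/m = 5577.4 m
= 5.5774 km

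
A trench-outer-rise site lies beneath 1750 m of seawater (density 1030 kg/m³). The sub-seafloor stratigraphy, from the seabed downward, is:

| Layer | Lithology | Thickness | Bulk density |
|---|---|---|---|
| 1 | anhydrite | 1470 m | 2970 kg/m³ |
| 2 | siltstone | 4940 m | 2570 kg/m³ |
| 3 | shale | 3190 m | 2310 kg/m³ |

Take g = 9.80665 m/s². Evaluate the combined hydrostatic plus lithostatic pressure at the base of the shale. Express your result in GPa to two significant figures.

seawater: 1030 kg/m³ × 9.80665 m/s² × 1750 m = 1.768×10^7 Pa = 0.01768 GPa
anhydrite: 2970 kg/m³ × 9.80665 m/s² × 1470 m = 4.281×10^7 Pa = 0.04281 GPa
siltstone: 2570 kg/m³ × 9.80665 m/s² × 4940 m = 1.245×10^8 Pa = 0.1245 GPa
shale: 2310 kg/m³ × 9.80665 m/s² × 3190 m = 7.226×10^7 Pa = 0.07226 GPa
Total = 0.01768 + 0.04281 + 0.1245 + 0.07226 = 0.25726 GPa

0.26 GPa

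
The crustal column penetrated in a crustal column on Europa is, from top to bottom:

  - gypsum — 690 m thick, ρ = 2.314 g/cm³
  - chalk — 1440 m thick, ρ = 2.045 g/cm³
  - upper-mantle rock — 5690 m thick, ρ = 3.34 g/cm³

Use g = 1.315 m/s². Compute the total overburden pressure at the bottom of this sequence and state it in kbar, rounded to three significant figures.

0.310 kbar

gypsum: 2314 kg/m³ × 1.315 m/s² × 690 m = 2.100×10^6 Pa = 0.02100 kbar
chalk: 2045 kg/m³ × 1.315 m/s² × 1440 m = 3.872×10^6 Pa = 0.03872 kbar
upper-mantle rock: 3340 kg/m³ × 1.315 m/s² × 5690 m = 2.499×10^7 Pa = 0.2499 kbar
Total = 0.02100 + 0.03872 + 0.2499 = 0.30963 kbar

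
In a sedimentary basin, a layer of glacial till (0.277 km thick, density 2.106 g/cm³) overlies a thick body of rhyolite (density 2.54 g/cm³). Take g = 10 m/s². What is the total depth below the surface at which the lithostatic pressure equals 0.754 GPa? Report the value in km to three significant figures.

29.7 km

Pressure at base of upper layers: 2106×10×277 = 5.834×10^6 Pa = 5.834×10^-3 GPa
Remaining pressure to be supplied by rhyolite: 7.540×10^8 − 5.834×10^6 = 7.482×10^8 Pa
Additional depth in rhyolite = 7.482×10^8 Pa / (2540 kg/m³ × 10 m/s²) = 29455 m
Total depth = 277 m + 29455 m = 29732 m
= 29.732 km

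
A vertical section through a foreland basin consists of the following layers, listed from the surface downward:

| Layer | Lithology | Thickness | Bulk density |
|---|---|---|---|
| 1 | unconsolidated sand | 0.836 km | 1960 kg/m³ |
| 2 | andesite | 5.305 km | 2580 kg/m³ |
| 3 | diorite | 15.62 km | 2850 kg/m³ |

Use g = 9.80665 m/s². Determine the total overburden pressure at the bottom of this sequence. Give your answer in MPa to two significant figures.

590 MPa

unconsolidated sand: 1960 kg/m³ × 9.80665 m/s² × 836 m = 1.607×10^7 Pa = 16.07 MPa
andesite: 2580 kg/m³ × 9.80665 m/s² × 5305 m = 1.342×10^8 Pa = 134.2 MPa
diorite: 2850 kg/m³ × 9.80665 m/s² × 15620 m = 4.366×10^8 Pa = 436.6 MPa
Total = 16.07 + 134.2 + 436.6 = 586.85 MPa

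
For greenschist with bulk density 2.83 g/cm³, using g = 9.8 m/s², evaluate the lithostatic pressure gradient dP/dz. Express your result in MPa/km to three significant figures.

27.7 MPa/km

dP/dz = ρg = 2830 kg/m³ × 9.8 m/s² = 27734 Pa/m
= 27734 Pa/m × (1 MPa/km / 1000.0 Pa/m) = 27.734 MPa/km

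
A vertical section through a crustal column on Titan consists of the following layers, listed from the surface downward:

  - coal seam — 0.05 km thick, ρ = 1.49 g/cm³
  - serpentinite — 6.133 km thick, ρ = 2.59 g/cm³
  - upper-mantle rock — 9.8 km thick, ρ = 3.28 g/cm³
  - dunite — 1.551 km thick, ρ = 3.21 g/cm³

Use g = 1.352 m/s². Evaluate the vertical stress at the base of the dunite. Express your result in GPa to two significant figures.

coal seam: 1490 kg/m³ × 1.352 m/s² × 50 m = 1.007×10^5 Pa = 1.007×10^-4 GPa
serpentinite: 2590 kg/m³ × 1.352 m/s² × 6133 m = 2.148×10^7 Pa = 0.02148 GPa
upper-mantle rock: 3280 kg/m³ × 1.352 m/s² × 9800 m = 4.346×10^7 Pa = 0.04346 GPa
dunite: 3210 kg/m³ × 1.352 m/s² × 1551 m = 6.731×10^6 Pa = 6.731×10^-3 GPa
Total = 1.007×10^-4 + 0.02148 + 0.04346 + 6.731×10^-3 = 0.071766 GPa

0.072 GPa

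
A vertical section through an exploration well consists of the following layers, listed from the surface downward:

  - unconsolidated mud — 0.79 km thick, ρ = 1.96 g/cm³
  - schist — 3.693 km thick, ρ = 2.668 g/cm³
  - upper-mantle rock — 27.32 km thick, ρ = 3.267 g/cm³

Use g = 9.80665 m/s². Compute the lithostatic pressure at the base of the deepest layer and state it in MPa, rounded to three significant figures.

unconsolidated mud: 1960 kg/m³ × 9.80665 m/s² × 790 m = 1.518×10^7 Pa = 15.18 MPa
schist: 2668 kg/m³ × 9.80665 m/s² × 3693 m = 9.662×10^7 Pa = 96.62 MPa
upper-mantle rock: 3267 kg/m³ × 9.80665 m/s² × 27320 m = 8.753×10^8 Pa = 875.3 MPa
Total = 15.18 + 96.62 + 875.3 = 987.10 MPa

987 MPa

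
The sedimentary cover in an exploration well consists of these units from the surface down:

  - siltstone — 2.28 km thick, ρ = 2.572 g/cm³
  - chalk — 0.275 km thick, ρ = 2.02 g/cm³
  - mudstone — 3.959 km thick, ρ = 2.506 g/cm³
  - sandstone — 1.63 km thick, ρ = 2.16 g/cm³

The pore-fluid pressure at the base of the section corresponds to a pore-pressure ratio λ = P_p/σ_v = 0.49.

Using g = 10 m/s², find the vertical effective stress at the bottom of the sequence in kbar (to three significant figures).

1.01 kbar

Overburden (lithostatic) stress σ_v:
siltstone: 2572 kg/m³ × 10 m/s² × 2280 m = 5.864×10^7 Pa = 58.64 MPa
chalk: 2020 kg/m³ × 10 m/s² × 275 m = 5.555×10^6 Pa = 5.555 MPa
mudstone: 2506 kg/m³ × 10 m/s² × 3959 m = 9.921×10^7 Pa = 99.21 MPa
sandstone: 2160 kg/m³ × 10 m/s² × 1630 m = 3.521×10^7 Pa = 35.21 MPa
Total = 58.64 + 5.555 + 99.21 + 35.21 = 198.62 MPa
Pore pressure P_p = λ·σ_v = 0.49 × 198.6 MPa = 97.32 MPa
Effective stress σ' = σ_v − P_p = 198.6 − 97.32 = 101.29 MPa = 1.0129 kbar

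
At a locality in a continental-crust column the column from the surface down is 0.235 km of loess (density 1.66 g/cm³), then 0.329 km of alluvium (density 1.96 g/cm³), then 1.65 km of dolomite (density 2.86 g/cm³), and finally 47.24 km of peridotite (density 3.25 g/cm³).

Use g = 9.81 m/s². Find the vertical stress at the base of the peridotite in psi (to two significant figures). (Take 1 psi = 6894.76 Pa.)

230000 psi

loess: 1660 kg/m³ × 9.81 m/s² × 235 m = 3.827×10^6 Pa = 555.0 psi
alluvium: 1960 kg/m³ × 9.81 m/s² × 329 m = 6.326×10^6 Pa = 917.5 psi
dolomite: 2860 kg/m³ × 9.81 m/s² × 1650 m = 4.629×10^7 Pa = 6714 psi
peridotite: 3250 kg/m³ × 9.81 m/s² × 47240 m = 1.506×10^9 Pa = 2.184×10^5 psi
Total = 555.0 + 917.5 + 6714 + 2.184×10^5 = 2.2663×10^5 psi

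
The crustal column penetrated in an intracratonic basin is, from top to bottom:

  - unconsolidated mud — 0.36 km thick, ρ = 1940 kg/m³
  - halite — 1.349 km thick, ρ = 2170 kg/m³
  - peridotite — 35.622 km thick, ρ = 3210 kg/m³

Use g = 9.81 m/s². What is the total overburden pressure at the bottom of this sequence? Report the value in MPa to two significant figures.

unconsolidated mud: 1940 kg/m³ × 9.81 m/s² × 360 m = 6.851×10^6 Pa = 6.851 MPa
halite: 2170 kg/m³ × 9.81 m/s² × 1349 m = 2.872×10^7 Pa = 28.72 MPa
peridotite: 3210 kg/m³ × 9.81 m/s² × 35622 m = 1.122×10^9 Pa = 1122 MPa
Total = 6.851 + 28.72 + 1122 = 1157.3 MPa

1200 MPa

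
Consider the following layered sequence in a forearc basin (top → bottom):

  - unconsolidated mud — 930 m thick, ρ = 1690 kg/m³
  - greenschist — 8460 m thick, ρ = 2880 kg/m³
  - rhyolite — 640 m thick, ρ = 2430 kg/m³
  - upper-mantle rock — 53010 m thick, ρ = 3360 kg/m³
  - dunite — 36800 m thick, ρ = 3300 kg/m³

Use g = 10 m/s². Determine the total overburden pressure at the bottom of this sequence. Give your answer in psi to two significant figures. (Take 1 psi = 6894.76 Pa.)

unconsolidated mud: 1690 kg/m³ × 10 m/s² × 930 m = 1.572×10^7 Pa = 2280 psi
greenschist: 2880 kg/m³ × 10 m/s² × 8460 m = 2.436×10^8 Pa = 35338 psi
rhyolite: 2430 kg/m³ × 10 m/s² × 640 m = 1.555×10^7 Pa = 2256 psi
upper-mantle rock: 3360 kg/m³ × 10 m/s² × 53010 m = 1.781×10^9 Pa = 2.583×10^5 psi
dunite: 3300 kg/m³ × 10 m/s² × 36800 m = 1.214×10^9 Pa = 1.761×10^5 psi
Total = 2280 + 35338 + 2256 + 2.583×10^5 + 1.761×10^5 = 4.7434×10^5 psi

470000 psi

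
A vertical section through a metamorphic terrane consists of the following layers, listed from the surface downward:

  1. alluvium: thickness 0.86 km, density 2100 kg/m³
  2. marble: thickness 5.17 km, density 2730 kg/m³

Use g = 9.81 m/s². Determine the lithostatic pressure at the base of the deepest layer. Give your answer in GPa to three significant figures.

0.156 GPa

alluvium: 2100 kg/m³ × 9.81 m/s² × 860 m = 1.772×10^7 Pa = 0.01772 GPa
marble: 2730 kg/m³ × 9.81 m/s² × 5170 m = 1.385×10^8 Pa = 0.1385 GPa
Total = 0.01772 + 0.1385 = 0.15618 GPa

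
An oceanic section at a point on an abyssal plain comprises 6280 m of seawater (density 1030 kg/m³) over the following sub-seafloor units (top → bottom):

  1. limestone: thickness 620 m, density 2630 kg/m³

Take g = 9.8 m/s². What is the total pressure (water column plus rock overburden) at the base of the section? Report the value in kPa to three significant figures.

seawater: 1030 kg/m³ × 9.8 m/s² × 6280 m = 6.339×10^7 Pa = 63390 kPa
limestone: 2630 kg/m³ × 9.8 m/s² × 620 m = 1.598×10^7 Pa = 15980 kPa
Total = 63390 + 15980 = 79370 kPa

79400 kPa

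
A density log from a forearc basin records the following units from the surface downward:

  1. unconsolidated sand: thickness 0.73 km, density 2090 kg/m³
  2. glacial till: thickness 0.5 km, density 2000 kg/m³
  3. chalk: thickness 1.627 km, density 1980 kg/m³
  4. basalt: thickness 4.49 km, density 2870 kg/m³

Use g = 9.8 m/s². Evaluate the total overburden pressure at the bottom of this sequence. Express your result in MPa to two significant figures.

180 MPa

unconsolidated sand: 2090 kg/m³ × 9.8 m/s² × 730 m = 1.495×10^7 Pa = 14.95 MPa
glacial till: 2000 kg/m³ × 9.8 m/s² × 500 m = 9.800×10^6 Pa = 9.800 MPa
chalk: 1980 kg/m³ × 9.8 m/s² × 1627 m = 3.157×10^7 Pa = 31.57 MPa
basalt: 2870 kg/m³ × 9.8 m/s² × 4490 m = 1.263×10^8 Pa = 126.3 MPa
Total = 14.95 + 9.800 + 31.57 + 126.3 = 182.61 MPa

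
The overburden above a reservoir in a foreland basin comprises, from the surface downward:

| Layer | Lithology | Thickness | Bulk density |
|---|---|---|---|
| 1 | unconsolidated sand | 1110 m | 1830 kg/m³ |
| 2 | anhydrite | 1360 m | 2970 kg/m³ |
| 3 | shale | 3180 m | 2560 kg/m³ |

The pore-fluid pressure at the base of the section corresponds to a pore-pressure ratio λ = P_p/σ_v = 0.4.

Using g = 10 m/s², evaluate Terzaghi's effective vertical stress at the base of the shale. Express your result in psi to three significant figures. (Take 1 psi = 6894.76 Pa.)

Overburden (lithostatic) stress σ_v:
unconsolidated sand: 1830 kg/m³ × 10 m/s² × 1110 m = 2.031×10^7 Pa = 20.31 MPa
anhydrite: 2970 kg/m³ × 10 m/s² × 1360 m = 4.039×10^7 Pa = 40.39 MPa
shale: 2560 kg/m³ × 10 m/s² × 3180 m = 8.141×10^7 Pa = 81.41 MPa
Total = 20.31 + 40.39 + 81.41 = 142.11 MPa
Pore pressure P_p = λ·σ_v = 0.4 × 142.1 MPa = 56.85 MPa
Effective stress σ' = σ_v − P_p = 142.1 − 56.85 = 85.268 MPa = 12367 psi

12400 psi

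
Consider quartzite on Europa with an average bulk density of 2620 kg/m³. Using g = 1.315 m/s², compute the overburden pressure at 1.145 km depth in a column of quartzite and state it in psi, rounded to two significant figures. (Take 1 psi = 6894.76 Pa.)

570 psi

quartzite: 2620 kg/m³ × 1.315 m/s² × 1145 m = 3.945×10^6 Pa = 572.2 psi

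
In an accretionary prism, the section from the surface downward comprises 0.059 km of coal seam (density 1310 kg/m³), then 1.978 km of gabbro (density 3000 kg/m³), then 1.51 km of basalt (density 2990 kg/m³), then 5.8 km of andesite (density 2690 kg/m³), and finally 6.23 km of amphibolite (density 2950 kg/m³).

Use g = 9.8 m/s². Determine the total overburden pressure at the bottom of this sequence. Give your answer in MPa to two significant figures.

440 MPa

coal seam: 1310 kg/m³ × 9.8 m/s² × 59 m = 7.574×10^5 Pa = 0.7574 MPa
gabbro: 3000 kg/m³ × 9.8 m/s² × 1978 m = 5.815×10^7 Pa = 58.15 MPa
basalt: 2990 kg/m³ × 9.8 m/s² × 1510 m = 4.425×10^7 Pa = 44.25 MPa
andesite: 2690 kg/m³ × 9.8 m/s² × 5800 m = 1.529×10^8 Pa = 152.9 MPa
amphibolite: 2950 kg/m³ × 9.8 m/s² × 6230 m = 1.801×10^8 Pa = 180.1 MPa
Total = 0.7574 + 58.15 + 44.25 + 152.9 + 180.1 = 436.17 MPa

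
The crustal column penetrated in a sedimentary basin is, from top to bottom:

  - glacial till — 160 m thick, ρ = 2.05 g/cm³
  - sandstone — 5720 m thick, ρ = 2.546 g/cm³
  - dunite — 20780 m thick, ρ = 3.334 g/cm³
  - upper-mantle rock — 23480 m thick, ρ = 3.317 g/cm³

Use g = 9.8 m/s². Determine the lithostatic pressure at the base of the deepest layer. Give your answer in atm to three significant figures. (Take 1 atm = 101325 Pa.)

15700 atm

glacial till: 2050 kg/m³ × 9.8 m/s² × 160 m = 3.214×10^6 Pa = 31.72 atm
sandstone: 2546 kg/m³ × 9.8 m/s² × 5720 m = 1.427×10^8 Pa = 1409 atm
dunite: 3334 kg/m³ × 9.8 m/s² × 20780 m = 6.789×10^8 Pa = 6701 atm
upper-mantle rock: 3317 kg/m³ × 9.8 m/s² × 23480 m = 7.633×10^8 Pa = 7533 atm
Total = 31.72 + 1409 + 6701 + 7533 = 15674 atm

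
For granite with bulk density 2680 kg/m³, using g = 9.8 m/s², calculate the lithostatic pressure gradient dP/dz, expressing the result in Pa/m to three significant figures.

dP/dz = ρg = 2680 kg/m³ × 9.8 m/s² = 26264 Pa/m

26300 Pa/m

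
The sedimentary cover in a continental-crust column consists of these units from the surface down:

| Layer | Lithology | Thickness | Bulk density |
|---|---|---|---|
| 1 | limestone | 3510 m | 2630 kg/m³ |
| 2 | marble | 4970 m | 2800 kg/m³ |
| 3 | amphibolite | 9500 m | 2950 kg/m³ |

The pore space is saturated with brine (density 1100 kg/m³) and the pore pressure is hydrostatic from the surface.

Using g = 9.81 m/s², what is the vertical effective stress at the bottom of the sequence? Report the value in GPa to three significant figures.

Overburden (lithostatic) stress σ_v:
limestone: 2630 kg/m³ × 9.81 m/s² × 3510 m = 9.056×10^7 Pa = 90.56 MPa
marble: 2800 kg/m³ × 9.81 m/s² × 4970 m = 1.365×10^8 Pa = 136.5 MPa
amphibolite: 2950 kg/m³ × 9.81 m/s² × 9500 m = 2.749×10^8 Pa = 274.9 MPa
Total = 90.56 + 136.5 + 274.9 = 502.00 MPa
Pore pressure P_p = 1100 kg/m³ × 9.81 m/s² × 17980 m = 1.940×10^8 Pa = 194.0 MPa
Effective stress σ' = σ_v − P_p = 502.0 − 194.0 = 307.98 MPa = 0.30798 GPa

0.308 GPa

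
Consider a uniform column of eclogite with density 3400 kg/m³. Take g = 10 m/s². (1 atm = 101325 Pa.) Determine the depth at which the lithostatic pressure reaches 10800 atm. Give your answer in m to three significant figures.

h = P/(ρg) = 10800 atm / (3400 kg/m³ × 10 m/s²) = 1.094×10^9 Pa / 34000 Pa/m = 32186 m

32200 m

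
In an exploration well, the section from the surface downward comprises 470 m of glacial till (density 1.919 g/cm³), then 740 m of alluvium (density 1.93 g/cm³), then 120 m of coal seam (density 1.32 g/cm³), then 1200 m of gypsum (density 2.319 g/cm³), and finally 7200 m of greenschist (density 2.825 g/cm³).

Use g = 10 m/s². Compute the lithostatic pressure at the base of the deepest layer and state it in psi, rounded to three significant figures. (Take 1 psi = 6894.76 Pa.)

glacial till: 1919 kg/m³ × 10 m/s² × 470 m = 9.019×10^6 Pa = 1308 psi
alluvium: 1930 kg/m³ × 10 m/s² × 740 m = 1.428×10^7 Pa = 2071 psi
coal seam: 1320 kg/m³ × 10 m/s² × 120 m = 1.584×10^6 Pa = 229.7 psi
gypsum: 2319 kg/m³ × 10 m/s² × 1200 m = 2.783×10^7 Pa = 4036 psi
greenschist: 2825 kg/m³ × 10 m/s² × 7200 m = 2.034×10^8 Pa = 29501 psi
Total = 1308 + 2071 + 229.7 + 4036 + 29501 = 37146 psi

37100 psi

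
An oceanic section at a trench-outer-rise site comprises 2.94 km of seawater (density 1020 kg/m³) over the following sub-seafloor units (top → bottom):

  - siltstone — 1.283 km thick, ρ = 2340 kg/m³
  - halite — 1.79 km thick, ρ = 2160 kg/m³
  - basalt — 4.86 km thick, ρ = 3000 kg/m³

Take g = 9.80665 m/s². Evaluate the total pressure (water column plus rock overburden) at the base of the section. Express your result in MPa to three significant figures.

seawater: 1020 kg/m³ × 9.80665 m/s² × 2940 m = 2.941×10^7 Pa = 29.41 MPa
siltstone: 2340 kg/m³ × 9.80665 m/s² × 1283 m = 2.944×10^7 Pa = 29.44 MPa
halite: 2160 kg/m³ × 9.80665 m/s² × 1790 m = 3.792×10^7 Pa = 37.92 MPa
basalt: 3000 kg/m³ × 9.80665 m/s² × 4860 m = 1.430×10^8 Pa = 143.0 MPa
Total = 29.41 + 29.44 + 37.92 + 143.0 = 239.75 MPa

240 MPa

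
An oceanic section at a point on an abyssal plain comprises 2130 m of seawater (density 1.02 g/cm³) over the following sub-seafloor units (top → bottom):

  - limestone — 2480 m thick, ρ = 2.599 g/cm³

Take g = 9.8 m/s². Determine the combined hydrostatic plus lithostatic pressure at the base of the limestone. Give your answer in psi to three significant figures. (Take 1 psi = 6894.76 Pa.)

seawater: 1020 kg/m³ × 9.8 m/s² × 2130 m = 2.129×10^7 Pa = 3088 psi
limestone: 2599 kg/m³ × 9.8 m/s² × 2480 m = 6.317×10^7 Pa = 9161 psi
Total = 3088 + 9161 = 12250 psi

12200 psi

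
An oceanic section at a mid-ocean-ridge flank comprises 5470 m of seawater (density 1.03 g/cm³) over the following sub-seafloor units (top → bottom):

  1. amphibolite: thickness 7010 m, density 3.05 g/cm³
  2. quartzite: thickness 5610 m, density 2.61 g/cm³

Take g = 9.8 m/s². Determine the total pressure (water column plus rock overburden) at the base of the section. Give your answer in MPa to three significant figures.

408 MPa

seawater: 1030 kg/m³ × 9.8 m/s² × 5470 m = 5.521×10^7 Pa = 55.21 MPa
amphibolite: 3050 kg/m³ × 9.8 m/s² × 7010 m = 2.095×10^8 Pa = 209.5 MPa
quartzite: 2610 kg/m³ × 9.8 m/s² × 5610 m = 1.435×10^8 Pa = 143.5 MPa
Total = 55.21 + 209.5 + 143.5 = 408.24 MPa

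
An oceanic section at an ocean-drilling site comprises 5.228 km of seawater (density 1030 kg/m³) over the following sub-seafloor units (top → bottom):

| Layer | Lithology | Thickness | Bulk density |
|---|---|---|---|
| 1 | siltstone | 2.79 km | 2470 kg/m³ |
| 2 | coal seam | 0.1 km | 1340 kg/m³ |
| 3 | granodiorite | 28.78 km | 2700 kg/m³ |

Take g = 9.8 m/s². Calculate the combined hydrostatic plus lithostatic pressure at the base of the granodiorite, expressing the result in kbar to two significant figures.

seawater: 1030 kg/m³ × 9.8 m/s² × 5228 m = 5.277×10^7 Pa = 0.5277 kbar
siltstone: 2470 kg/m³ × 9.8 m/s² × 2790 m = 6.753×10^7 Pa = 0.6753 kbar
coal seam: 1340 kg/m³ × 9.8 m/s² × 100 m = 1.313×10^6 Pa = 0.01313 kbar
granodiorite: 2700 kg/m³ × 9.8 m/s² × 28780 m = 7.615×10^8 Pa = 7.615 kbar
Total = 0.5277 + 0.6753 + 0.01313 + 7.615 = 8.8314 kbar

8.8 kbar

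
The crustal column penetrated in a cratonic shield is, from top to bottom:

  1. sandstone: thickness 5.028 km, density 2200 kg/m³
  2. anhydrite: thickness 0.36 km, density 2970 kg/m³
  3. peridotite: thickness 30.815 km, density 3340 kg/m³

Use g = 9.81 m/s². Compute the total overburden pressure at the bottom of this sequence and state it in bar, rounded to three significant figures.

11300 bar

sandstone: 2200 kg/m³ × 9.81 m/s² × 5028 m = 1.085×10^8 Pa = 1085 bar
anhydrite: 2970 kg/m³ × 9.81 m/s² × 360 m = 1.049×10^7 Pa = 104.9 bar
peridotite: 3340 kg/m³ × 9.81 m/s² × 30815 m = 1.010×10^9 Pa = 10097 bar
Total = 1085 + 104.9 + 10097 = 11287 bar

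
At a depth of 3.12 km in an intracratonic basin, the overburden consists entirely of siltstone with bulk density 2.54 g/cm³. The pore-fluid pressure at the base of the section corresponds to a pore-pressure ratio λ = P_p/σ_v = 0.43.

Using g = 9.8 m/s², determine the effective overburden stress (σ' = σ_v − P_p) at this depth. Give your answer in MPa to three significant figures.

44.3 MPa

Overburden (lithostatic) stress σ_v:
siltstone: 2540 kg/m³ × 9.8 m/s² × 3120 m = 7.766×10^7 Pa = 77.66 MPa
Pore pressure P_p = λ·σ_v = 0.43 × 77.66 MPa = 33.40 MPa
Effective stress σ' = σ_v − P_p = 77.66 − 33.40 = 44.268 MPa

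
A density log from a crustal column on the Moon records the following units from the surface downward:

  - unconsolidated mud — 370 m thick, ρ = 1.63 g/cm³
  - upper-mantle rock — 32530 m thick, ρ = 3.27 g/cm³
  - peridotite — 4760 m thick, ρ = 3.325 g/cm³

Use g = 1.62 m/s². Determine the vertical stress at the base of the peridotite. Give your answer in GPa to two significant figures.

unconsolidated mud: 1630 kg/m³ × 1.62 m/s² × 370 m = 9.770×10^5 Pa = 9.770×10^-4 GPa
upper-mantle rock: 3270 kg/m³ × 1.62 m/s² × 32530 m = 1.723×10^8 Pa = 0.1723 GPa
peridotite: 3325 kg/m³ × 1.62 m/s² × 4760 m = 2.564×10^7 Pa = 0.02564 GPa
Total = 9.770×10^-4 + 0.1723 + 0.02564 = 0.19894 GPa

0.20 GPa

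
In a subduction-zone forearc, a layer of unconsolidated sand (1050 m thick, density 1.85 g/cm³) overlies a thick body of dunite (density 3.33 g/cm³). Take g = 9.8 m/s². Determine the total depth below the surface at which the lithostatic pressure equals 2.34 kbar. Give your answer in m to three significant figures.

7640 m

Pressure at base of upper layers: 1850×9.8×1050 = 1.904×10^7 Pa = 0.1904 kbar
Remaining pressure to be supplied by dunite: 2.340×10^8 − 1.904×10^7 = 2.150×10^8 Pa
Additional depth in dunite = 2.150×10^8 Pa / (3330 kg/m³ × 9.8 m/s²) = 6587.1 m
Total depth = 1050 m + 6587.1 m = 7637.1 m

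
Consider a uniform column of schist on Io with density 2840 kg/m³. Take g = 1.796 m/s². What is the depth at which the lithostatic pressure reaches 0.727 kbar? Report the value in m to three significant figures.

h = P/(ρg) = 0.727 kbar / (2840 kg/m³ × 1.796 m/s²) = 7.270×10^7 Pa / 5100.6 Pa/m = 14253 m

14300 m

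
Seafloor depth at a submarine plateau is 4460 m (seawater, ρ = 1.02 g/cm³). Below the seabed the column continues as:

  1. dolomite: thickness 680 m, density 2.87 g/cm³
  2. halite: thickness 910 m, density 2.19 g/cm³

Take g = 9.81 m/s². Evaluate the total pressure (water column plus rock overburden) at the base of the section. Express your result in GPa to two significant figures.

0.083 GPa

seawater: 1020 kg/m³ × 9.81 m/s² × 4460 m = 4.463×10^7 Pa = 0.04463 GPa
dolomite: 2870 kg/m³ × 9.81 m/s² × 680 m = 1.915×10^7 Pa = 0.01915 GPa
halite: 2190 kg/m³ × 9.81 m/s² × 910 m = 1.955×10^7 Pa = 0.01955 GPa
Total = 0.04463 + 0.01915 + 0.01955 = 0.083323 GPa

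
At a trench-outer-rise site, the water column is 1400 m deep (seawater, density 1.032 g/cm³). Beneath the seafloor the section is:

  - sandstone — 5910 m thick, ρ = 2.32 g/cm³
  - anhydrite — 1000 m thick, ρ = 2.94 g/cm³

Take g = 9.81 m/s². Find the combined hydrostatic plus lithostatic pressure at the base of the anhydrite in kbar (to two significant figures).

1.8 kbar

seawater: 1032 kg/m³ × 9.81 m/s² × 1400 m = 1.417×10^7 Pa = 0.1417 kbar
sandstone: 2320 kg/m³ × 9.81 m/s² × 5910 m = 1.345×10^8 Pa = 1.345 kbar
anhydrite: 2940 kg/m³ × 9.81 m/s² × 1000 m = 2.884×10^7 Pa = 0.2884 kbar
Total = 0.1417 + 1.345 + 0.2884 = 1.7752 kbar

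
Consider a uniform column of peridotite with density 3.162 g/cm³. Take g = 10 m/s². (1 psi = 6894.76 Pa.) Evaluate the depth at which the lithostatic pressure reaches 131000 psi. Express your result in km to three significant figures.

h = P/(ρg) = 131000 psi / (3162 kg/m³ × 10 m/s²) = 9.032×10^8 Pa / 31620 Pa/m = 28565 m
= 28.565 km

28.6 km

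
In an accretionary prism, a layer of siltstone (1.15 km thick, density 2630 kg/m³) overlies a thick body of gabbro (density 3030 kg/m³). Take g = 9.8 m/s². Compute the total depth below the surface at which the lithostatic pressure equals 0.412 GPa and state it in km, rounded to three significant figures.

Pressure at base of upper layers: 2630×9.8×1150 = 2.964×10^7 Pa = 0.02964 GPa
Remaining pressure to be supplied by gabbro: 4.120×10^8 − 2.964×10^7 = 3.824×10^8 Pa
Additional depth in gabbro = 3.824×10^8 Pa / (3030 kg/m³ × 9.8 m/s²) = 12877 m
Total depth = 1150 m + 12877 m = 14027 m
= 14.027 km

14.0 km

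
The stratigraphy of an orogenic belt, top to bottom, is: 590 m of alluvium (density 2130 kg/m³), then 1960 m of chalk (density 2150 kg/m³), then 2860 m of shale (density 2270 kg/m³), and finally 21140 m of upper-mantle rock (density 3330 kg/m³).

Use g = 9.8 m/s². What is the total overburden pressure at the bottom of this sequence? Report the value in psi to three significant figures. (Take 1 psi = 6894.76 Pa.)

117000 psi

alluvium: 2130 kg/m³ × 9.8 m/s² × 590 m = 1.232×10^7 Pa = 1786 psi
chalk: 2150 kg/m³ × 9.8 m/s² × 1960 m = 4.130×10^7 Pa = 5990 psi
shale: 2270 kg/m³ × 9.8 m/s² × 2860 m = 6.362×10^7 Pa = 9228 psi
upper-mantle rock: 3330 kg/m³ × 9.8 m/s² × 21140 m = 6.899×10^8 Pa = 1.001×10^5 psi
Total = 1786 + 5990 + 9228 + 1.001×10^5 = 1.1706×10^5 psi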